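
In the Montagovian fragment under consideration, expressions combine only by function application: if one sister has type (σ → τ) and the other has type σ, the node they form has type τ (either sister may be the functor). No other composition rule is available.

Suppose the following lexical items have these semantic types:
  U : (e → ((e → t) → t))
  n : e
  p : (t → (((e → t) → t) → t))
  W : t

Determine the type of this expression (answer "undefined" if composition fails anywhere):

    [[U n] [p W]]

[U n]: functor U : (e → ((e → t) → t)), argument n : e; result ((e → t) → t).
[p W]: functor p : (t → (((e → t) → t) → t)), argument W : t; result (((e → t) → t) → t).
[[U n] [p W]]: functor [p W] : (((e → t) → t) → t), argument [U n] : ((e → t) → t); result t.

t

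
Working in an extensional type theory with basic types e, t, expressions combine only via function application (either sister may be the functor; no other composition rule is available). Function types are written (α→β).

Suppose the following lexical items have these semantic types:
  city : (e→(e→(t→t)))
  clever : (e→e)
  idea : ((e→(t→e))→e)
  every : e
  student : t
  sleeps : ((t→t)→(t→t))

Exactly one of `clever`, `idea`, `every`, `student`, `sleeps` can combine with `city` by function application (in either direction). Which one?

clever : (e→e) — neither side's domain matches the other.
idea : ((e→(t→e))→e) — neither side's domain matches the other.
every — combines: city : (e→(e→(t→t))) takes every : e as argument, giving (e→(t→t)).
student : t — neither side's domain matches the other.
sleeps : ((t→t)→(t→t)) — neither side's domain matches the other.

every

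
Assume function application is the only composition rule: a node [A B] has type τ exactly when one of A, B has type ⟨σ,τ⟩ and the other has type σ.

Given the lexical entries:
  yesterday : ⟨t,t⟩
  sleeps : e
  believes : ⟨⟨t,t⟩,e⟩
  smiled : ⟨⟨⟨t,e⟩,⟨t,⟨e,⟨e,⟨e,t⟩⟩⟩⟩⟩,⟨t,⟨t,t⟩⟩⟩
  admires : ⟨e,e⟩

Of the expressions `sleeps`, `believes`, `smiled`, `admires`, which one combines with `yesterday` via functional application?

sleeps : e — no; yesterday wants t, and sleeps wants nothing (atomic).
believes — combines: believes : ⟨⟨t,t⟩,e⟩ takes yesterday : ⟨t,t⟩ as argument, giving e.
smiled : ⟨⟨⟨t,e⟩,⟨t,⟨e,⟨e,⟨e,t⟩⟩⟩⟩⟩,⟨t,⟨t,t⟩⟩⟩ — no; yesterday wants t, and smiled wants ⟨⟨t,e⟩,⟨t,⟨e,⟨e,⟨e,t⟩⟩⟩⟩⟩.
admires : ⟨e,e⟩ — no; yesterday wants t, and admires wants e.

believes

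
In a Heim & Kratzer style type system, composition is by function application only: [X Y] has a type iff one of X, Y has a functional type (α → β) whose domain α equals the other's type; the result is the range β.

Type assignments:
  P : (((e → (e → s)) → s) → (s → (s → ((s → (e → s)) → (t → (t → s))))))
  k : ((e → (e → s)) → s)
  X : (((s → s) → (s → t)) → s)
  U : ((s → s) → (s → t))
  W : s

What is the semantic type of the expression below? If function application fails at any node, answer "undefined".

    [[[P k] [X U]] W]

[P k]: functor P : (((e → (e → s)) → s) → (s → (s → ((s → (e → s)) → (t → (t → s)))))), argument k : ((e → (e → s)) → s); result (s → (s → ((s → (e → s)) → (t → (t → s))))).
[X U]: functor X : (((s → s) → (s → t)) → s), argument U : ((s → s) → (s → t)); result s.
[[P k] [X U]]: functor [P k] : (s → (s → ((s → (e → s)) → (t → (t → s))))), argument [X U] : s; result (s → ((s → (e → s)) → (t → (t → s)))).
[[[P k] [X U]] W]: functor [[P k] [X U]] : (s → ((s → (e → s)) → (t → (t → s)))), argument W : s; result ((s → (e → s)) → (t → (t → s))).

((s → (e → s)) → (t → (t → s)))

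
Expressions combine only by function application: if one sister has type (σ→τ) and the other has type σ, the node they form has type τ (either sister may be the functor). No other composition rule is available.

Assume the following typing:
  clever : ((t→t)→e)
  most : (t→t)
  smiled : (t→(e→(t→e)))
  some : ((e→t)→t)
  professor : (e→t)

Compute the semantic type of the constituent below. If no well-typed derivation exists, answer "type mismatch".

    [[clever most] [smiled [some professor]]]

[clever most] — clever of type ((t→t)→e) combines with most of type (t→t): type e.
[some professor] — some of type ((e→t)→t) combines with professor of type (e→t): type t.
[smiled [some professor]] — smiled of type (t→(e→(t→e))) combines with [some professor] of type t: type (e→(t→e)).
[[clever most] [smiled [some professor]]] — [smiled [some professor]] of type (e→(t→e)) combines with [clever most] of type e: type (t→e).

(t→e)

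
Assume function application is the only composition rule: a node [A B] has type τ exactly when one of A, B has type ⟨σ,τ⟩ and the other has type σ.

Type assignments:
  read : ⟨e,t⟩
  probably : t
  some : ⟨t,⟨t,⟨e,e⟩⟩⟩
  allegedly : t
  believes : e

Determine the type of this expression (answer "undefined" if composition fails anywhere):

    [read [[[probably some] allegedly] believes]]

t

At [probably some], some : ⟨t,⟨t,⟨e,e⟩⟩⟩ takes probably : t, giving ⟨t,⟨e,e⟩⟩.
At [[probably some] allegedly], [probably some] : ⟨t,⟨e,e⟩⟩ takes allegedly : t, giving ⟨e,e⟩.
At [[[probably some] allegedly] believes], [[probably some] allegedly] : ⟨e,e⟩ takes believes : e, giving e.
At [read [[[probably some] allegedly] believes]], read : ⟨e,t⟩ takes [[[probably some] allegedly] believes] : e, giving t.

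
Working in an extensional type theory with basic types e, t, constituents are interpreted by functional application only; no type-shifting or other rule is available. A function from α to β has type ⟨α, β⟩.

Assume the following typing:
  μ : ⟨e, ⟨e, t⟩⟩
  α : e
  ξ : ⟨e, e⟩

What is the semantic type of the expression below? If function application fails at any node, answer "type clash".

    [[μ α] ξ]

At [μ α], μ : ⟨e, ⟨e, t⟩⟩ takes α : e, giving ⟨e, t⟩.
[[μ α] ξ]: ⟨e, t⟩ with ⟨e, e⟩ — neither is a function whose domain matches the other; composition fails here.

type clash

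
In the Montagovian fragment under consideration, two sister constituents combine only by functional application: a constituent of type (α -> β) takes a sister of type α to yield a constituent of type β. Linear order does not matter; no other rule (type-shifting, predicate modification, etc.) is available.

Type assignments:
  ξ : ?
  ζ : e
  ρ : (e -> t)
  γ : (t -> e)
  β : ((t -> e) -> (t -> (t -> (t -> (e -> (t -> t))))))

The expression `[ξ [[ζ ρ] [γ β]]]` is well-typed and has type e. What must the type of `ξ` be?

For [ξ [[ζ ρ] [γ β]]] to have type e with [[ζ ρ] [γ β]] of type (t -> (t -> (e -> (t -> t)))), ξ must be the function: ξ : ((t -> (t -> (e -> (t -> t)))) -> e).

((t -> (t -> (e -> (t -> t)))) -> e)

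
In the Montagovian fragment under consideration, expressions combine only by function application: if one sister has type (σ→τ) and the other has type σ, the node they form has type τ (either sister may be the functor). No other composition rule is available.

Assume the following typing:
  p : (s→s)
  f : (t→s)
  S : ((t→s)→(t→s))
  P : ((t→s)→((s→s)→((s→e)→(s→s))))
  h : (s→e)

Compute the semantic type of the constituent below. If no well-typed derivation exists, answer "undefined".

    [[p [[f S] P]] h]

(s→s)

[f S]: S is ((t→s)→(t→s)), f is (t→s); result (t→s).
[[f S] P]: P is ((t→s)→((s→s)→((s→e)→(s→s)))), [f S] is (t→s); result ((s→s)→((s→e)→(s→s))).
[p [[f S] P]]: [[f S] P] is ((s→s)→((s→e)→(s→s))), p is (s→s); result ((s→e)→(s→s)).
[[p [[f S] P]] h]: [p [[f S] P]] is ((s→e)→(s→s)), h is (s→e); result (s→s).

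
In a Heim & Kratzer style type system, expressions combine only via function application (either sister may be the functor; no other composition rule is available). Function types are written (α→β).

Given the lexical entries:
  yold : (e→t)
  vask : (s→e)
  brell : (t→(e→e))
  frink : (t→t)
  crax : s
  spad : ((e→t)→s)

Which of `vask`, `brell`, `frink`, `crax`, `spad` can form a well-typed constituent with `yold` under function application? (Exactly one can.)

vask : (s→e) — no; yold wants e, and vask wants s.
brell : (t→(e→e)) — no; yold wants e, and brell wants t.
frink : (t→t) — no; yold wants e, and frink wants t.
crax : s — no; yold wants e, and crax wants nothing (atomic).
spad — combines: spad : ((e→t)→s) takes yold : (e→t) as argument, giving s.

spad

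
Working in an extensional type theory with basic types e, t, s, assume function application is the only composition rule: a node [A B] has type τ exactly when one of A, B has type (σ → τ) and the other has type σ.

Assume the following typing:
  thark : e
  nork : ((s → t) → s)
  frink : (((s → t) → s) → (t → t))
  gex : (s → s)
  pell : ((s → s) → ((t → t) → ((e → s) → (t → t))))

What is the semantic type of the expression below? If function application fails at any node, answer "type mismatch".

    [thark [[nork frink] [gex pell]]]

[nork frink] — frink of type (((s → t) → s) → (t → t)) combines with nork of type ((s → t) → s): type (t → t).
[gex pell] — pell of type ((s → s) → ((t → t) → ((e → s) → (t → t)))) combines with gex of type (s → s): type ((t → t) → ((e → s) → (t → t))).
[[nork frink] [gex pell]] — [gex pell] of type ((t → t) → ((e → s) → (t → t))) combines with [nork frink] of type (t → t): type ((e → s) → (t → t)).
[thark [[nork frink] [gex pell]]]: e and ((e → s) → (t → t)) cannot combine by function application — type clash.

type mismatch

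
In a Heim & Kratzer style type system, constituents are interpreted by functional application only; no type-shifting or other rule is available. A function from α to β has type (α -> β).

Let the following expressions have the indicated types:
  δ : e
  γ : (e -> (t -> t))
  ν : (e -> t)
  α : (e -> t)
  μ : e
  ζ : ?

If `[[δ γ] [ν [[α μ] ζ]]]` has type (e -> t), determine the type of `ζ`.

[[δ γ] [ν [[α μ] ζ]]] must have type (e -> t). The sister [δ γ] has type (t -> t); that is not a function onto (e -> t), so [ν [[α μ] ζ]] must be the functor, of type ((t -> t) -> (e -> t)).
[ν [[α μ] ζ]] must have type ((t -> t) -> (e -> t)). The sister ν has type (e -> t); that is not a function onto ((t -> t) -> (e -> t)), so [[α μ] ζ] must be the functor, of type ((e -> t) -> ((t -> t) -> (e -> t))).
[[α μ] ζ] must have type ((e -> t) -> ((t -> t) -> (e -> t))). The sister [α μ] has type t; that is not a function onto ((e -> t) -> ((t -> t) -> (e -> t))), so ζ must be the functor, of type (t -> ((e -> t) -> ((t -> t) -> (e -> t)))).

(t -> ((e -> t) -> ((t -> t) -> (e -> t))))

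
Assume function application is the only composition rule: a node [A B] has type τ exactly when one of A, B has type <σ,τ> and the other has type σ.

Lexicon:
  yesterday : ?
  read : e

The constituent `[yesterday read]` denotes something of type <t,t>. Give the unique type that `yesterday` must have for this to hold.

At [yesterday read] (required: <t,t>): read is e, which is not a function with range <t,t>; hence yesterday is the functor — type <e,<t,t>>.

<e,<t,t>>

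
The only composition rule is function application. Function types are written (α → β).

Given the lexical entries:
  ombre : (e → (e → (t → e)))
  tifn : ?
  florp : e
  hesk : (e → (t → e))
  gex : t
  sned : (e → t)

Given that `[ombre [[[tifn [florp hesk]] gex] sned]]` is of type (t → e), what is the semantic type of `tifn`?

For [ombre [[[tifn [florp hesk]] gex] sned]] to have type (t → e) with ombre of type (e → (e → (t → e))), [[[tifn [florp hesk]] gex] sned] must be the function: [[[tifn [florp hesk]] gex] sned] : ((e → (e → (t → e))) → (t → e)).
For [[[tifn [florp hesk]] gex] sned] to have type ((e → (e → (t → e))) → (t → e)) with sned of type (e → t), [[tifn [florp hesk]] gex] must be the function: [[tifn [florp hesk]] gex] : ((e → t) → ((e → (e → (t → e))) → (t → e))).
For [[tifn [florp hesk]] gex] to have type ((e → t) → ((e → (e → (t → e))) → (t → e))) with gex of type t, [tifn [florp hesk]] must be the function: [tifn [florp hesk]] : (t → ((e → t) → ((e → (e → (t → e))) → (t → e)))).
For [tifn [florp hesk]] to have type (t → ((e → t) → ((e → (e → (t → e))) → (t → e)))) with [florp hesk] of type (t → e), tifn must be the function: tifn : ((t → e) → (t → ((e → t) → ((e → (e → (t → e))) → (t → e))))).

((t → e) → (t → ((e → t) → ((e → (e → (t → e))) → (t → e)))))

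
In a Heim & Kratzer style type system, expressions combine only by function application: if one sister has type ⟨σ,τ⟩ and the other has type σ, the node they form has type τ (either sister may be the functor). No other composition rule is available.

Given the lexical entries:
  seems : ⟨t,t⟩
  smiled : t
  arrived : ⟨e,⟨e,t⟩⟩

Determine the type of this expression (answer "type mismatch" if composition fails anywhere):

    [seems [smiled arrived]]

type mismatch

[smiled arrived]: t and ⟨e,⟨e,t⟩⟩ cannot combine by function application — type clash.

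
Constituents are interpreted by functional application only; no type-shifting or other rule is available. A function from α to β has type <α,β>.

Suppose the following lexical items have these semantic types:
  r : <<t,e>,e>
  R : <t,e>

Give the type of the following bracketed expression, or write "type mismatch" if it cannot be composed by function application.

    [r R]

e

[r R] — r of type <<t,e>,e> combines with R of type <t,e>: type e.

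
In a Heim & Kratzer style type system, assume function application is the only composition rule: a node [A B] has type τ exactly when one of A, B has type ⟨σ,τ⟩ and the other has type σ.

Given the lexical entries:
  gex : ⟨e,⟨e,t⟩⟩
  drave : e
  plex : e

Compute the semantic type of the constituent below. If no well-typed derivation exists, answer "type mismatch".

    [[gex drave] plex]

At [gex drave], gex : ⟨e,⟨e,t⟩⟩ takes drave : e, giving ⟨e,t⟩.
At [[gex drave] plex], [gex drave] : ⟨e,t⟩ takes plex : e, giving t.

t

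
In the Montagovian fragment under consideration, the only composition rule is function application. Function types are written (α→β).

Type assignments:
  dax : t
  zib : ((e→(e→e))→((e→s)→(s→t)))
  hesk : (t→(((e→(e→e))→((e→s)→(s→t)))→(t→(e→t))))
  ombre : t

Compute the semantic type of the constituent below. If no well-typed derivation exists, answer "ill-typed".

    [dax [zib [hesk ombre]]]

(e→t)

[hesk ombre] — hesk of type (t→(((e→(e→e))→((e→s)→(s→t)))→(t→(e→t)))) combines with ombre of type t: type (((e→(e→e))→((e→s)→(s→t)))→(t→(e→t))).
[zib [hesk ombre]] — [hesk ombre] of type (((e→(e→e))→((e→s)→(s→t)))→(t→(e→t))) combines with zib of type ((e→(e→e))→((e→s)→(s→t))): type (t→(e→t)).
[dax [zib [hesk ombre]]] — [zib [hesk ombre]] of type (t→(e→t)) combines with dax of type t: type (e→t).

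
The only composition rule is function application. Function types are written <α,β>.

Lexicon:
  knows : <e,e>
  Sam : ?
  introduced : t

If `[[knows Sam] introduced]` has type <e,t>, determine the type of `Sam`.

<<e,e>,<t,<e,t>>>

[[knows Sam] introduced] is required to be <e,t>. introduced : t cannot yield <e,t> as functor, so [knows Sam] : <t,<e,t>>.
[knows Sam] is required to be <t,<e,t>>. knows : <e,e> cannot yield <t,<e,t>> as functor, so Sam : <<e,e>,<t,<e,t>>>.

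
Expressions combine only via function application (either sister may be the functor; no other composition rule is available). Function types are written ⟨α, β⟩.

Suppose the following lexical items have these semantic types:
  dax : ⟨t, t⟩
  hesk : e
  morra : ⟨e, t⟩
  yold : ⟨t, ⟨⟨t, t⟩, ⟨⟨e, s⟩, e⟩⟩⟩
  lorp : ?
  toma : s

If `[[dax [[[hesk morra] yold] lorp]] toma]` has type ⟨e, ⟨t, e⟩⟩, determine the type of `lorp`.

⟨⟨⟨t, t⟩, ⟨⟨e, s⟩, e⟩⟩, ⟨⟨t, t⟩, ⟨s, ⟨e, ⟨t, e⟩⟩⟩⟩⟩

[[dax [[[hesk morra] yold] lorp]] toma] must have type ⟨e, ⟨t, e⟩⟩. The sister toma has type s; that is not a function onto ⟨e, ⟨t, e⟩⟩, so [dax [[[hesk morra] yold] lorp]] must be the functor, of type ⟨s, ⟨e, ⟨t, e⟩⟩⟩.
[dax [[[hesk morra] yold] lorp]] must have type ⟨s, ⟨e, ⟨t, e⟩⟩⟩. The sister dax has type ⟨t, t⟩; that is not a function onto ⟨s, ⟨e, ⟨t, e⟩⟩⟩, so [[[hesk morra] yold] lorp] must be the functor, of type ⟨⟨t, t⟩, ⟨s, ⟨e, ⟨t, e⟩⟩⟩⟩.
[[[hesk morra] yold] lorp] must have type ⟨⟨t, t⟩, ⟨s, ⟨e, ⟨t, e⟩⟩⟩⟩. The sister [[hesk morra] yold] has type ⟨⟨t, t⟩, ⟨⟨e, s⟩, e⟩⟩; that is not a function onto ⟨⟨t, t⟩, ⟨s, ⟨e, ⟨t, e⟩⟩⟩⟩, so lorp must be the functor, of type ⟨⟨⟨t, t⟩, ⟨⟨e, s⟩, e⟩⟩, ⟨⟨t, t⟩, ⟨s, ⟨e, ⟨t, e⟩⟩⟩⟩⟩.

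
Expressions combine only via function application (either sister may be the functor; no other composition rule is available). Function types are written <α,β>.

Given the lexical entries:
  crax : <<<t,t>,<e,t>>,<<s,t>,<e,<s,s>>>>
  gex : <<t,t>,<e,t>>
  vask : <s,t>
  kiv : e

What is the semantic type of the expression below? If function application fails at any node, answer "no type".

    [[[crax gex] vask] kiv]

<s,s>

[crax gex]: <<<t,t>,<e,t>>,<<s,t>,<e,<s,s>>>> applied to <<t,t>,<e,t>> yields <<s,t>,<e,<s,s>>>.
[[crax gex] vask]: <<s,t>,<e,<s,s>>> applied to <s,t> yields <e,<s,s>>.
[[[crax gex] vask] kiv]: <e,<s,s>> applied to e yields <s,s>.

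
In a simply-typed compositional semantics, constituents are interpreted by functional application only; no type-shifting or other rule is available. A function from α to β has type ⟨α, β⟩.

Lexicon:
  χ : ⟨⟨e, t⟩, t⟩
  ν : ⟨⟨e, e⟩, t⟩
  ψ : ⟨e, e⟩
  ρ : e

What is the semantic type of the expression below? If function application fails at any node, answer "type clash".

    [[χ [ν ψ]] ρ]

[ν ψ]: functor ν : ⟨⟨e, e⟩, t⟩, argument ψ : ⟨e, e⟩; result t.
At [χ [ν ψ]]: neither ⟨⟨e, t⟩, t⟩ nor t can take the other as argument; the node is ill-typed.

type clash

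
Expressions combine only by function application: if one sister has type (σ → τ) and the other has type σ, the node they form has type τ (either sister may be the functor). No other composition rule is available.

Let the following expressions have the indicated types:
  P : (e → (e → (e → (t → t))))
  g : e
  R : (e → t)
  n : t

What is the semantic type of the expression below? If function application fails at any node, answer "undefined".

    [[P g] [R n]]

undefined

[P g]: (e → (e → (e → (t → t)))) applied to e yields (e → (e → (t → t))).
[R n]: (e → t) and t cannot combine by function application — type clash.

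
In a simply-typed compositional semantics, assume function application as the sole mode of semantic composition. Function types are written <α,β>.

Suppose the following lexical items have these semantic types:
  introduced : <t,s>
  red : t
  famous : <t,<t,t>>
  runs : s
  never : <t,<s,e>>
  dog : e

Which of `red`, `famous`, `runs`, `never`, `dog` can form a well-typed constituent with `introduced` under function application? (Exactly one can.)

red

red — combines: introduced : <t,s> takes red : t as argument, giving s.
famous : <t,<t,t>> — no; introduced wants t, and famous wants t.
runs : s — no; introduced wants t, and runs wants nothing (atomic).
never : <t,<s,e>> — no; introduced wants t, and never wants t.
dog : e — no; introduced wants t, and dog wants nothing (atomic).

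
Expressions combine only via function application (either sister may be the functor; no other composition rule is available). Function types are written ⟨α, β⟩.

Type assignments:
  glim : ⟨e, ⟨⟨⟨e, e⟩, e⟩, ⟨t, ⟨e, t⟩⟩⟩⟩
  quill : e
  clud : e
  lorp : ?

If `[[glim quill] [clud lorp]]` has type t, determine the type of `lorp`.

[[glim quill] [clud lorp]] must have type t. The sister [glim quill] has type ⟨⟨⟨e, e⟩, e⟩, ⟨t, ⟨e, t⟩⟩⟩; that is not a function onto t, so [clud lorp] must be the functor, of type ⟨⟨⟨⟨e, e⟩, e⟩, ⟨t, ⟨e, t⟩⟩⟩, t⟩.
[clud lorp] must have type ⟨⟨⟨⟨e, e⟩, e⟩, ⟨t, ⟨e, t⟩⟩⟩, t⟩. The sister clud has type e; that is not a function onto ⟨⟨⟨⟨e, e⟩, e⟩, ⟨t, ⟨e, t⟩⟩⟩, t⟩, so lorp must be the functor, of type ⟨e, ⟨⟨⟨⟨e, e⟩, e⟩, ⟨t, ⟨e, t⟩⟩⟩, t⟩⟩.

⟨e, ⟨⟨⟨⟨e, e⟩, e⟩, ⟨t, ⟨e, t⟩⟩⟩, t⟩⟩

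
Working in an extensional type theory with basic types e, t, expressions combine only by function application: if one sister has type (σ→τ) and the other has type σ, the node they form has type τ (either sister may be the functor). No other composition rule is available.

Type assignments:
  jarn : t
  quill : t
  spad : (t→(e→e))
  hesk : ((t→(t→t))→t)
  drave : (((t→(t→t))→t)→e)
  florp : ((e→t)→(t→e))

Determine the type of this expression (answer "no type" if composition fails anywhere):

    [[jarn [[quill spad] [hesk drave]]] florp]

[quill spad]: spad is (t→(e→e)), quill is t; result (e→e).
[hesk drave]: drave is (((t→(t→t))→t)→e), hesk is ((t→(t→t))→t); result e.
[[quill spad] [hesk drave]]: [quill spad] is (e→e), [hesk drave] is e; result e.
[jarn [[quill spad] [hesk drave]]]: t with e — neither is a function whose domain matches the other; composition fails here.

no type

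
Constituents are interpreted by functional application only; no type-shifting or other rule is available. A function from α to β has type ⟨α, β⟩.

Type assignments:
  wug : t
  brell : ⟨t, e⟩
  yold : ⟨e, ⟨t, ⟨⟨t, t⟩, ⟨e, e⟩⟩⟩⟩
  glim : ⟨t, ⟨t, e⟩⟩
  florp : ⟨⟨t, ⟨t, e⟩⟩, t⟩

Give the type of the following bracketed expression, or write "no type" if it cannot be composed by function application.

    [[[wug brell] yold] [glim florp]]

⟨⟨t, t⟩, ⟨e, e⟩⟩

[wug brell] — brell of type ⟨t, e⟩ combines with wug of type t: type e.
[[wug brell] yold] — yold of type ⟨e, ⟨t, ⟨⟨t, t⟩, ⟨e, e⟩⟩⟩⟩ combines with [wug brell] of type e: type ⟨t, ⟨⟨t, t⟩, ⟨e, e⟩⟩⟩.
[glim florp] — florp of type ⟨⟨t, ⟨t, e⟩⟩, t⟩ combines with glim of type ⟨t, ⟨t, e⟩⟩: type t.
[[[wug brell] yold] [glim florp]] — [[wug brell] yold] of type ⟨t, ⟨⟨t, t⟩, ⟨e, e⟩⟩⟩ combines with [glim florp] of type t: type ⟨⟨t, t⟩, ⟨e, e⟩⟩.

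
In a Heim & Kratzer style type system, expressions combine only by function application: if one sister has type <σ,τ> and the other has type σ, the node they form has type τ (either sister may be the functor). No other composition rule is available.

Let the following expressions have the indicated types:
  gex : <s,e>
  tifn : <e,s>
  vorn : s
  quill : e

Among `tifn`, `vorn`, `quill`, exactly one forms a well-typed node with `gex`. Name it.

tifn : <e,s> — no; gex wants s, and tifn wants e.
vorn — combines: gex : <s,e> takes vorn : s as argument, giving e.
quill : e — no; gex wants s, and quill wants nothing (atomic).

vorn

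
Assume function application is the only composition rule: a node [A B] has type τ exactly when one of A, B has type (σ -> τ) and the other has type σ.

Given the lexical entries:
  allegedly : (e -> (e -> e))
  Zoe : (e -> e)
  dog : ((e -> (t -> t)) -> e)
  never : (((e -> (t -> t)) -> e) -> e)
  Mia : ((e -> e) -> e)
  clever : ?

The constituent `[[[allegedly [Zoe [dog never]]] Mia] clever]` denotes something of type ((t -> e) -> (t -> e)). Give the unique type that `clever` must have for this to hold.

For [[[allegedly [Zoe [dog never]]] Mia] clever] to have type ((t -> e) -> (t -> e)) with [[allegedly [Zoe [dog never]]] Mia] of type e, clever must be the function: clever : (e -> ((t -> e) -> (t -> e))).

(e -> ((t -> e) -> (t -> e)))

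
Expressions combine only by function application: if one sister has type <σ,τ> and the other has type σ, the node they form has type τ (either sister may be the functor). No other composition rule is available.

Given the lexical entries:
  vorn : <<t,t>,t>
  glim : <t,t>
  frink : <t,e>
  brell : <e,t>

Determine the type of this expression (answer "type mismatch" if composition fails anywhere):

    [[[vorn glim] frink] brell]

[vorn glim]: functor vorn : <<t,t>,t>, argument glim : <t,t>; result t.
[[vorn glim] frink]: functor frink : <t,e>, argument [vorn glim] : t; result e.
[[[vorn glim] frink] brell]: functor brell : <e,t>, argument [[vorn glim] frink] : e; result t.

t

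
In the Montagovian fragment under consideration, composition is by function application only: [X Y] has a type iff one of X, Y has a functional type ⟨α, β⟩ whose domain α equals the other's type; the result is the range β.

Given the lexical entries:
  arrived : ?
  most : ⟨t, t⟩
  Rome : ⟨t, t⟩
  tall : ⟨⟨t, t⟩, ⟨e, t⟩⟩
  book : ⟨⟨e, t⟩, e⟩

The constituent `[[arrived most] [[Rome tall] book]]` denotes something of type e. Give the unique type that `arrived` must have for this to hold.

[[arrived most] [[Rome tall] book]] is required to be e. [[Rome tall] book] : e cannot yield e as functor, so [arrived most] : ⟨e, e⟩.
[arrived most] is required to be ⟨e, e⟩. most : ⟨t, t⟩ cannot yield ⟨e, e⟩ as functor, so arrived : ⟨⟨t, t⟩, ⟨e, e⟩⟩.

⟨⟨t, t⟩, ⟨e, e⟩⟩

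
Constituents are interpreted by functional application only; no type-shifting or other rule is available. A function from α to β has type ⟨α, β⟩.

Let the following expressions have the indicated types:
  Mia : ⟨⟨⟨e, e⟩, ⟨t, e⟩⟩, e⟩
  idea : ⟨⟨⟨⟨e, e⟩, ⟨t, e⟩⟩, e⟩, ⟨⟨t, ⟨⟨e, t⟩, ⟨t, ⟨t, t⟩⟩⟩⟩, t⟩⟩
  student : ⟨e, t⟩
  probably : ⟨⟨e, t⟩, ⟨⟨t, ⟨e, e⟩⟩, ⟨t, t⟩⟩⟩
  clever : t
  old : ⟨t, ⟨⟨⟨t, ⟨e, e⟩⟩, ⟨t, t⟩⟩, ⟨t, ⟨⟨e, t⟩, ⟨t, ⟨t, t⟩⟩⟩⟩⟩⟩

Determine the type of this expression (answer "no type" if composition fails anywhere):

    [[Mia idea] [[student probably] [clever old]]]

t

[Mia idea]: ⟨⟨⟨⟨e, e⟩, ⟨t, e⟩⟩, e⟩, ⟨⟨t, ⟨⟨e, t⟩, ⟨t, ⟨t, t⟩⟩⟩⟩, t⟩⟩ applied to ⟨⟨⟨e, e⟩, ⟨t, e⟩⟩, e⟩ yields ⟨⟨t, ⟨⟨e, t⟩, ⟨t, ⟨t, t⟩⟩⟩⟩, t⟩.
[student probably]: ⟨⟨e, t⟩, ⟨⟨t, ⟨e, e⟩⟩, ⟨t, t⟩⟩⟩ applied to ⟨e, t⟩ yields ⟨⟨t, ⟨e, e⟩⟩, ⟨t, t⟩⟩.
[clever old]: ⟨t, ⟨⟨⟨t, ⟨e, e⟩⟩, ⟨t, t⟩⟩, ⟨t, ⟨⟨e, t⟩, ⟨t, ⟨t, t⟩⟩⟩⟩⟩⟩ applied to t yields ⟨⟨⟨t, ⟨e, e⟩⟩, ⟨t, t⟩⟩, ⟨t, ⟨⟨e, t⟩, ⟨t, ⟨t, t⟩⟩⟩⟩⟩.
[[student probably] [clever old]]: ⟨⟨⟨t, ⟨e, e⟩⟩, ⟨t, t⟩⟩, ⟨t, ⟨⟨e, t⟩, ⟨t, ⟨t, t⟩⟩⟩⟩⟩ applied to ⟨⟨t, ⟨e, e⟩⟩, ⟨t, t⟩⟩ yields ⟨t, ⟨⟨e, t⟩, ⟨t, ⟨t, t⟩⟩⟩⟩.
[[Mia idea] [[student probably] [clever old]]]: ⟨⟨t, ⟨⟨e, t⟩, ⟨t, ⟨t, t⟩⟩⟩⟩, t⟩ applied to ⟨t, ⟨⟨e, t⟩, ⟨t, ⟨t, t⟩⟩⟩⟩ yields t.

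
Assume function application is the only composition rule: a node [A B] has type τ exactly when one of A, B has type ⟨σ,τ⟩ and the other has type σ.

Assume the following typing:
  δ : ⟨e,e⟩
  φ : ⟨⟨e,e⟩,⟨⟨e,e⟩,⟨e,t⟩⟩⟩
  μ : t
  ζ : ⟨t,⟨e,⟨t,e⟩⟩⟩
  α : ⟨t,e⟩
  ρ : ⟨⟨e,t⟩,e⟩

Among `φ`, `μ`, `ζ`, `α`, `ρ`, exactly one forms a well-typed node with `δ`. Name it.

φ — combines: φ : ⟨⟨e,e⟩,⟨⟨e,e⟩,⟨e,t⟩⟩⟩ takes δ : ⟨e,e⟩ as argument, giving ⟨⟨e,e⟩,⟨e,t⟩⟩.
μ : t — neither side's domain matches the other.
ζ : ⟨t,⟨e,⟨t,e⟩⟩⟩ — neither side's domain matches the other.
α : ⟨t,e⟩ — neither side's domain matches the other.
ρ : ⟨⟨e,t⟩,e⟩ — neither side's domain matches the other.

φ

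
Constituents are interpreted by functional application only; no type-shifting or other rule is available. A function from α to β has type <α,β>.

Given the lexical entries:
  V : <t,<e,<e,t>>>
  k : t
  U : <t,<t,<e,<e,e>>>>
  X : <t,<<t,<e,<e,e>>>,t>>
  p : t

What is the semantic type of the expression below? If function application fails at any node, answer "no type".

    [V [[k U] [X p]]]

[k U]: U is <t,<t,<e,<e,e>>>>, k is t; result <t,<e,<e,e>>>.
[X p]: X is <t,<<t,<e,<e,e>>>,t>>, p is t; result <<t,<e,<e,e>>>,t>.
[[k U] [X p]]: [X p] is <<t,<e,<e,e>>>,t>, [k U] is <t,<e,<e,e>>>; result t.
[V [[k U] [X p]]]: V is <t,<e,<e,t>>>, [[k U] [X p]] is t; result <e,<e,t>>.

<e,<e,t>>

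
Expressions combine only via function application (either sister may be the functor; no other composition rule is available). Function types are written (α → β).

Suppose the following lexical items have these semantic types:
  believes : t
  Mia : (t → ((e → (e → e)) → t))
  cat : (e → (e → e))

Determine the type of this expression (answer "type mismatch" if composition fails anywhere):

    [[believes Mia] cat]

t

[believes Mia]: functor Mia : (t → ((e → (e → e)) → t)), argument believes : t; result ((e → (e → e)) → t).
[[believes Mia] cat]: functor [believes Mia] : ((e → (e → e)) → t), argument cat : (e → (e → e)); result t.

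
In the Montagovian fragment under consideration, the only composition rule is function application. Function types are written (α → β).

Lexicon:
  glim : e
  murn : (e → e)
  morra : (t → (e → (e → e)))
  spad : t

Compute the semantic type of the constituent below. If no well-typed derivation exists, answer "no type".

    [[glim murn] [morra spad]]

(e → e)

[glim murn]: murn is (e → e), glim is e; result e.
[morra spad]: morra is (t → (e → (e → e))), spad is t; result (e → (e → e)).
[[glim murn] [morra spad]]: [morra spad] is (e → (e → e)), [glim murn] is e; result (e → e).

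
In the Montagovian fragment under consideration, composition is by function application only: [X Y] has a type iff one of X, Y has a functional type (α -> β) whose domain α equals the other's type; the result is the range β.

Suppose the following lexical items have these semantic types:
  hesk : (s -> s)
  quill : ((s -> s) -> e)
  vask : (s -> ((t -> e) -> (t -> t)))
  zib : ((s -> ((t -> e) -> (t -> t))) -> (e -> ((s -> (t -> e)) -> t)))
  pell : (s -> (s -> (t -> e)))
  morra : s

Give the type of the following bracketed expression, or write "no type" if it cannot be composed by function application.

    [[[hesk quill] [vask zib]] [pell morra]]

At [hesk quill], quill : ((s -> s) -> e) takes hesk : (s -> s), giving e.
At [vask zib], zib : ((s -> ((t -> e) -> (t -> t))) -> (e -> ((s -> (t -> e)) -> t))) takes vask : (s -> ((t -> e) -> (t -> t))), giving (e -> ((s -> (t -> e)) -> t)).
At [[hesk quill] [vask zib]], [vask zib] : (e -> ((s -> (t -> e)) -> t)) takes [hesk quill] : e, giving ((s -> (t -> e)) -> t).
At [pell morra], pell : (s -> (s -> (t -> e))) takes morra : s, giving (s -> (t -> e)).
At [[[hesk quill] [vask zib]] [pell morra]], [[hesk quill] [vask zib]] : ((s -> (t -> e)) -> t) takes [pell morra] : (s -> (t -> e)), giving t.

t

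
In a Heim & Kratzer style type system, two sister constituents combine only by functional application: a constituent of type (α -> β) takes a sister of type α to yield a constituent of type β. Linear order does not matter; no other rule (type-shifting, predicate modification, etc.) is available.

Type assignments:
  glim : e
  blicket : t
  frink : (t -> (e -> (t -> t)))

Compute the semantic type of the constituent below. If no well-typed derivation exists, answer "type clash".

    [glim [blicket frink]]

At [blicket frink], frink : (t -> (e -> (t -> t))) takes blicket : t, giving (e -> (t -> t)).
At [glim [blicket frink]], [blicket frink] : (e -> (t -> t)) takes glim : e, giving (t -> t).

(t -> t)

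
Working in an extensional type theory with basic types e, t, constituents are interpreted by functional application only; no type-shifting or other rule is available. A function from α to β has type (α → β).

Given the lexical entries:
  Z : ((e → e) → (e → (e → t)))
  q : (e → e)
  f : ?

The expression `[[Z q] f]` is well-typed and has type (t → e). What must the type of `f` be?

[[Z q] f] must have type (t → e). The sister [Z q] has type (e → (e → t)); that is not a function onto (t → e), so f must be the functor, of type ((e → (e → t)) → (t → e)).

((e → (e → t)) → (t → e))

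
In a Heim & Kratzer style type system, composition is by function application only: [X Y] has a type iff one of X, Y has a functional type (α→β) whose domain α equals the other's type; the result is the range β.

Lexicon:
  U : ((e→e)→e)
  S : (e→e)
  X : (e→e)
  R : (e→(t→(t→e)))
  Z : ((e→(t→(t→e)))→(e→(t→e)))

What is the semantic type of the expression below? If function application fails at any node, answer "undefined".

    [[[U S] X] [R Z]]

(t→e)

[U S] — U of type ((e→e)→e) combines with S of type (e→e): type e.
[[U S] X] — X of type (e→e) combines with [U S] of type e: type e.
[R Z] — Z of type ((e→(t→(t→e)))→(e→(t→e))) combines with R of type (e→(t→(t→e))): type (e→(t→e)).
[[[U S] X] [R Z]] — [R Z] of type (e→(t→e)) combines with [[U S] X] of type e: type (t→e).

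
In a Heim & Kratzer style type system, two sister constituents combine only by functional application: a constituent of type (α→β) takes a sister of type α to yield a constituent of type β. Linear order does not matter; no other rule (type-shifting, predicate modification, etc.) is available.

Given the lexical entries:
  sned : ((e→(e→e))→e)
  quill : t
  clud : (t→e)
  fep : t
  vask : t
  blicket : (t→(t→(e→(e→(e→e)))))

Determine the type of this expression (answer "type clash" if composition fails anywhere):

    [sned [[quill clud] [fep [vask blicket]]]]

e

[quill clud] — clud of type (t→e) combines with quill of type t: type e.
[vask blicket] — blicket of type (t→(t→(e→(e→(e→e))))) combines with vask of type t: type (t→(e→(e→(e→e)))).
[fep [vask blicket]] — [vask blicket] of type (t→(e→(e→(e→e)))) combines with fep of type t: type (e→(e→(e→e))).
[[quill clud] [fep [vask blicket]]] — [fep [vask blicket]] of type (e→(e→(e→e))) combines with [quill clud] of type e: type (e→(e→e)).
[sned [[quill clud] [fep [vask blicket]]]] — sned of type ((e→(e→e))→e) combines with [[quill clud] [fep [vask blicket]]] of type (e→(e→e)): type e.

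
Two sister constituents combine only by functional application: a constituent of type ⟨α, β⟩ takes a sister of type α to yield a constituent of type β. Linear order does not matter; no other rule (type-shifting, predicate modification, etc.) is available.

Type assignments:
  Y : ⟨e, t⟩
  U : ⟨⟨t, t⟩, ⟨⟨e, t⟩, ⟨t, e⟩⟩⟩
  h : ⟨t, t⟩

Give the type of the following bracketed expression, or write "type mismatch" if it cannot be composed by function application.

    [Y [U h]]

[U h]: functor U : ⟨⟨t, t⟩, ⟨⟨e, t⟩, ⟨t, e⟩⟩⟩, argument h : ⟨t, t⟩; result ⟨⟨e, t⟩, ⟨t, e⟩⟩.
[Y [U h]]: functor [U h] : ⟨⟨e, t⟩, ⟨t, e⟩⟩, argument Y : ⟨e, t⟩; result ⟨t, e⟩.

⟨t, e⟩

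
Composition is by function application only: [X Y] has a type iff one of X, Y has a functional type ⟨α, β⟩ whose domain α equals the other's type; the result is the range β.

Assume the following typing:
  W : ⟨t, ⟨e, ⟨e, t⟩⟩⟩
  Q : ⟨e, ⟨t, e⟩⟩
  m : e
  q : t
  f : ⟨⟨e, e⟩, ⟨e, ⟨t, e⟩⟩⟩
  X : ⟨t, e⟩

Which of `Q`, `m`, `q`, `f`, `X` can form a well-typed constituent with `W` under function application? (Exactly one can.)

Q : ⟨e, ⟨t, e⟩⟩ — W needs t; Q needs e; neither fits.
m : e — W needs t; m needs nothing (atomic); neither fits.
q — combines: W : ⟨t, ⟨e, ⟨e, t⟩⟩⟩ takes q : t as argument, giving ⟨e, ⟨e, t⟩⟩.
f : ⟨⟨e, e⟩, ⟨e, ⟨t, e⟩⟩⟩ — W needs t; f needs ⟨e, e⟩; neither fits.
X : ⟨t, e⟩ — W needs t; X needs t; neither fits.

q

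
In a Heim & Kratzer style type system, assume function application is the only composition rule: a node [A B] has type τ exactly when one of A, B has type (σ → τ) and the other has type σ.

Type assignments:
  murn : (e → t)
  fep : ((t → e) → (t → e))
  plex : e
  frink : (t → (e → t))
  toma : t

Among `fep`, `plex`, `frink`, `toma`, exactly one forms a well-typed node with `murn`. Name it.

plex

fep : ((t → e) → (t → e)) — does not combine with murn.
plex — combines: murn : (e → t) takes plex : e as argument, giving t.
frink : (t → (e → t)) — does not combine with murn.
toma : t — does not combine with murn.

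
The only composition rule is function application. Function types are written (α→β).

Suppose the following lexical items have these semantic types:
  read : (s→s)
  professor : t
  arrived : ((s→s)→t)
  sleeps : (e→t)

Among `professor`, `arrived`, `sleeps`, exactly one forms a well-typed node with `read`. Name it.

professor : t — no; read wants s, and professor wants nothing (atomic).
arrived — combines: arrived : ((s→s)→t) takes read : (s→s) as argument, giving t.
sleeps : (e→t) — no; read wants s, and sleeps wants e.

arrived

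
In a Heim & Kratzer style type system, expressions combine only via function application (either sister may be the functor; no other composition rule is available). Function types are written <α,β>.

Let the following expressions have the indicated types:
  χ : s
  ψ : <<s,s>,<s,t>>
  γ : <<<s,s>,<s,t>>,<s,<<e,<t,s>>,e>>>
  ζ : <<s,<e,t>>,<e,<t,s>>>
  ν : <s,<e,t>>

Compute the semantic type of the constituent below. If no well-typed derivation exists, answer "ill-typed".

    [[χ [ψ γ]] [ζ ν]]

[ψ γ] — γ of type <<<s,s>,<s,t>>,<s,<<e,<t,s>>,e>>> combines with ψ of type <<s,s>,<s,t>>: type <s,<<e,<t,s>>,e>>.
[χ [ψ γ]] — [ψ γ] of type <s,<<e,<t,s>>,e>> combines with χ of type s: type <<e,<t,s>>,e>.
[ζ ν] — ζ of type <<s,<e,t>>,<e,<t,s>>> combines with ν of type <s,<e,t>>: type <e,<t,s>>.
[[χ [ψ γ]] [ζ ν]] — [χ [ψ γ]] of type <<e,<t,s>>,e> combines with [ζ ν] of type <e,<t,s>>: type e.

e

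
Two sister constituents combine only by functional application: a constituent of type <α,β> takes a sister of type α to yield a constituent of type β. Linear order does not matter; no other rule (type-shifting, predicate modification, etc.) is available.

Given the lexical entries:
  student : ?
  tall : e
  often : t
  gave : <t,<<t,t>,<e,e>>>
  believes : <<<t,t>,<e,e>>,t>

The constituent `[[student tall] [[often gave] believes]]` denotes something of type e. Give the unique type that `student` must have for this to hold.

<e,<t,e>>

[[student tall] [[often gave] believes]] must have type e. The sister [[often gave] believes] has type t; that is not a function onto e, so [student tall] must be the functor, of type <t,e>.
[student tall] must have type <t,e>. The sister tall has type e; that is not a function onto <t,e>, so student must be the functor, of type <e,<t,e>>.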